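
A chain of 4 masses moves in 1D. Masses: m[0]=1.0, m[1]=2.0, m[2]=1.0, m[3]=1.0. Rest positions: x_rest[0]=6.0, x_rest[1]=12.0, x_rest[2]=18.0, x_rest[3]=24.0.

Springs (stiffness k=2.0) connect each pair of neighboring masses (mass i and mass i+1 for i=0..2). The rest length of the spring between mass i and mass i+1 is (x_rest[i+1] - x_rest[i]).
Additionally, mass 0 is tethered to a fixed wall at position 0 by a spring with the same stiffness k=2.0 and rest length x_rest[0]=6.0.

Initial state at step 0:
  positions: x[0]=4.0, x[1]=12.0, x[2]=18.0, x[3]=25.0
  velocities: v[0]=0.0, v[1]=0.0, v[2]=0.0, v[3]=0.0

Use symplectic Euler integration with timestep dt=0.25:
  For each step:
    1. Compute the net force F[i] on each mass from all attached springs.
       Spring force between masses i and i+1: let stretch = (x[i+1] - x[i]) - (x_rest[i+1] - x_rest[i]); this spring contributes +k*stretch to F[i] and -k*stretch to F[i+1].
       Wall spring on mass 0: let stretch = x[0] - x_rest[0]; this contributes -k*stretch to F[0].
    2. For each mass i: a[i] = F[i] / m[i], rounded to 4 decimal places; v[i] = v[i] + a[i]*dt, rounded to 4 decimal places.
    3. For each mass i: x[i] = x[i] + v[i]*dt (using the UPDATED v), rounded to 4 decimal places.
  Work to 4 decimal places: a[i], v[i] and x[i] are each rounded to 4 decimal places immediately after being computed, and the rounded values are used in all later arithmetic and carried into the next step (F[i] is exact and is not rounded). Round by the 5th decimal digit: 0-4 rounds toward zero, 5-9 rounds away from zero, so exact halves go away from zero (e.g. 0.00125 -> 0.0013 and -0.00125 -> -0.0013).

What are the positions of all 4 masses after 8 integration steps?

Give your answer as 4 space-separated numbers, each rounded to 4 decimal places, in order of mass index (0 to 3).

Answer: 6.5167 12.6938 17.3892 23.5232

Derivation:
Step 0: x=[4.0000 12.0000 18.0000 25.0000] v=[0.0000 0.0000 0.0000 0.0000]
Step 1: x=[4.5000 11.8750 18.1250 24.8750] v=[2.0000 -0.5000 0.5000 -0.5000]
Step 2: x=[5.3594 11.6797 18.3125 24.6563] v=[3.4375 -0.7813 0.7500 -0.8750]
Step 3: x=[6.3389 11.5039 18.4639 24.3946] v=[3.9180 -0.7032 0.6055 -1.0469]
Step 4: x=[7.1717 11.4403 18.4866 24.1415] v=[3.3311 -0.2545 0.0909 -1.0123]
Step 5: x=[7.6416 11.5503 18.3354 23.9316] v=[1.8796 0.4399 -0.6048 -0.8398]
Step 6: x=[7.6449 11.8401 18.0356 23.7721] v=[0.0132 1.1590 -1.1993 -0.6379]
Step 7: x=[7.2170 12.2549 17.6784 23.6456] v=[-1.7117 1.6591 -1.4288 -0.5062]
Step 8: x=[6.5167 12.6938 17.3892 23.5232] v=[-2.8013 1.7555 -1.1570 -0.4898]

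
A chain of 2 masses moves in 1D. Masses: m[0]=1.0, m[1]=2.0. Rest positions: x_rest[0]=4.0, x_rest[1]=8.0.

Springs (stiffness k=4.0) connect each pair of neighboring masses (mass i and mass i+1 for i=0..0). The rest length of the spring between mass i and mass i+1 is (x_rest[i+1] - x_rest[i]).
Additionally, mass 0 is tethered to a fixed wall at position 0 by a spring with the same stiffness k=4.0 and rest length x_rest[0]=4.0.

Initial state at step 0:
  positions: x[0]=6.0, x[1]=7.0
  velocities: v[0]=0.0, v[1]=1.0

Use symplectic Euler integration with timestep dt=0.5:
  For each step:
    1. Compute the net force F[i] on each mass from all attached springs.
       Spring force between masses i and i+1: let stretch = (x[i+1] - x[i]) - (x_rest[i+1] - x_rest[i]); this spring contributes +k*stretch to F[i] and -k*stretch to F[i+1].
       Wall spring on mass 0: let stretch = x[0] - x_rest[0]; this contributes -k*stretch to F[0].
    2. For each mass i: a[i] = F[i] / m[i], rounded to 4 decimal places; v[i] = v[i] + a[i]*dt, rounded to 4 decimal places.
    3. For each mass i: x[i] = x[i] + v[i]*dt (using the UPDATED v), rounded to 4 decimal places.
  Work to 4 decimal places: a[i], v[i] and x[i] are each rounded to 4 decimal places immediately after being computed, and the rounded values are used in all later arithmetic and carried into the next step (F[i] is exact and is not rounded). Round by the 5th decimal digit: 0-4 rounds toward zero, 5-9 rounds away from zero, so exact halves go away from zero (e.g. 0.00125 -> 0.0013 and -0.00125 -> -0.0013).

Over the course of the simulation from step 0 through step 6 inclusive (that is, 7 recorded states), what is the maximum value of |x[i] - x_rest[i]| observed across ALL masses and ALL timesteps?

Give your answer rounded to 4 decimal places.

Step 0: x=[6.0000 7.0000] v=[0.0000 1.0000]
Step 1: x=[1.0000 9.0000] v=[-10.0000 4.0000]
Step 2: x=[3.0000 9.0000] v=[4.0000 0.0000]
Step 3: x=[8.0000 8.0000] v=[10.0000 -2.0000]
Step 4: x=[5.0000 9.0000] v=[-6.0000 2.0000]
Step 5: x=[1.0000 10.0000] v=[-8.0000 2.0000]
Step 6: x=[5.0000 8.5000] v=[8.0000 -3.0000]
Max displacement = 4.0000

Answer: 4.0000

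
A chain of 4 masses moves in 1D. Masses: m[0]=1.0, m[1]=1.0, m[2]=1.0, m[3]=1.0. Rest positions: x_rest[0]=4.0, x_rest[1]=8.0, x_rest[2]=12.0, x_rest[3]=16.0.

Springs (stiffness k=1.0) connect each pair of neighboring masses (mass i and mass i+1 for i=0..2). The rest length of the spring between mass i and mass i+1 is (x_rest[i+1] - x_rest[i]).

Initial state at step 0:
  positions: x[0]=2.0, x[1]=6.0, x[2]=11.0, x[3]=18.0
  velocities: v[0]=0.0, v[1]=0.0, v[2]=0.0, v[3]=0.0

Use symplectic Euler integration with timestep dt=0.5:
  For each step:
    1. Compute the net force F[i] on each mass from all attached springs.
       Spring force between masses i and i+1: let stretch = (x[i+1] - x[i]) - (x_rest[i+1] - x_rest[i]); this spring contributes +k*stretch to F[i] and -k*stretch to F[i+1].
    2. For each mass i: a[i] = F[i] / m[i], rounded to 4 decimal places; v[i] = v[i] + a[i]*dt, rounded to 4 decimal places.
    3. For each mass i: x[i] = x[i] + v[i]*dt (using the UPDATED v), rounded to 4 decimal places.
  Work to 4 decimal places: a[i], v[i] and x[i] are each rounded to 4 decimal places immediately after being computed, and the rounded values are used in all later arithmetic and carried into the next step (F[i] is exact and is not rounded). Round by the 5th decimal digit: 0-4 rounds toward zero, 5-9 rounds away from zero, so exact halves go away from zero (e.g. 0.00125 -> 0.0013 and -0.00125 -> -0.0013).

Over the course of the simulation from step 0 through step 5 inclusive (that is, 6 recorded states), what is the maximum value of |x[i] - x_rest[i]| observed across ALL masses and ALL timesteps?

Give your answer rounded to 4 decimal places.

Answer: 2.2168

Derivation:
Step 0: x=[2.0000 6.0000 11.0000 18.0000] v=[0.0000 0.0000 0.0000 0.0000]
Step 1: x=[2.0000 6.2500 11.5000 17.2500] v=[0.0000 0.5000 1.0000 -1.5000]
Step 2: x=[2.0625 6.7500 12.1250 16.0625] v=[0.1250 1.0000 1.2500 -2.3750]
Step 3: x=[2.2969 7.4219 12.3907 14.8906] v=[0.4688 1.3438 0.5313 -2.3438]
Step 4: x=[2.8126 8.0548 12.0391 14.0937] v=[1.0313 1.2657 -0.7032 -1.5938]
Step 5: x=[3.6388 8.3732 11.2051 13.7832] v=[1.6524 0.6368 -1.6681 -0.6211]
Max displacement = 2.2168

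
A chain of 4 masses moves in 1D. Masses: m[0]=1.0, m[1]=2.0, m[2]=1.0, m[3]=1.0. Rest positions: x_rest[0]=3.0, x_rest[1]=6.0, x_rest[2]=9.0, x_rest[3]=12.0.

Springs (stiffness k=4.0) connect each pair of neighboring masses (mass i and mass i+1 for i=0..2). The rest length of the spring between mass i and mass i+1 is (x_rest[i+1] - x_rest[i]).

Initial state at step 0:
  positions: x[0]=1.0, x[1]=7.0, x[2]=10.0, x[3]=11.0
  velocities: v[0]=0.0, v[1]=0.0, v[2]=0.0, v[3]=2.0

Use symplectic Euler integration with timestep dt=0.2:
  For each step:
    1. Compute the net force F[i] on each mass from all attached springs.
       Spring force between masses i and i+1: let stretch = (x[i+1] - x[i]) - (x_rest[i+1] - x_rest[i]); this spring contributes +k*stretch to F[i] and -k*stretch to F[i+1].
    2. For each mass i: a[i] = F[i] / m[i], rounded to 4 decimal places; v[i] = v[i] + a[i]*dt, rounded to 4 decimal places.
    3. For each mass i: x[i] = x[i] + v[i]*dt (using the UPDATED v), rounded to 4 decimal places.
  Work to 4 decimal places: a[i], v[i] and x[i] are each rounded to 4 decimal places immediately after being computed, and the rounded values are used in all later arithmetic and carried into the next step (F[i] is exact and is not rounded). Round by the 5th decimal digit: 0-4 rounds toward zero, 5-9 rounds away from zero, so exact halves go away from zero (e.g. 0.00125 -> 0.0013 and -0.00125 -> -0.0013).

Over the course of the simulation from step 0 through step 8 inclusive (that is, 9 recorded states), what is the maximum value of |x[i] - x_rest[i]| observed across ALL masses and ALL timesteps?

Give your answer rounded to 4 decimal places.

Step 0: x=[1.0000 7.0000 10.0000 11.0000] v=[0.0000 0.0000 0.0000 2.0000]
Step 1: x=[1.4800 6.7600 9.6800 11.7200] v=[2.4000 -1.2000 -1.6000 3.6000]
Step 2: x=[2.3248 6.3312 9.2192 12.5936] v=[4.2240 -2.1440 -2.3040 4.3680]
Step 3: x=[3.3306 5.8129 8.8362 13.4073] v=[5.0291 -2.5914 -1.9149 4.0685]
Step 4: x=[4.2536 5.3379 8.7009 13.9696] v=[4.6149 -2.3750 -0.6767 2.8116]
Step 5: x=[4.8701 5.0452 8.8705 14.1689] v=[3.0823 -1.4635 0.8479 0.9966]
Step 6: x=[5.0346 5.0445 9.2758 14.0005] v=[0.8224 -0.0034 2.0264 -0.8421]
Step 7: x=[4.7207 5.3815 9.7600 13.5561] v=[-1.5697 1.6852 2.4211 -2.2219]
Step 8: x=[4.0325 6.0160 10.1510 12.9843] v=[-3.4411 3.1723 1.9552 -2.8588]
Max displacement = 2.1689

Answer: 2.1689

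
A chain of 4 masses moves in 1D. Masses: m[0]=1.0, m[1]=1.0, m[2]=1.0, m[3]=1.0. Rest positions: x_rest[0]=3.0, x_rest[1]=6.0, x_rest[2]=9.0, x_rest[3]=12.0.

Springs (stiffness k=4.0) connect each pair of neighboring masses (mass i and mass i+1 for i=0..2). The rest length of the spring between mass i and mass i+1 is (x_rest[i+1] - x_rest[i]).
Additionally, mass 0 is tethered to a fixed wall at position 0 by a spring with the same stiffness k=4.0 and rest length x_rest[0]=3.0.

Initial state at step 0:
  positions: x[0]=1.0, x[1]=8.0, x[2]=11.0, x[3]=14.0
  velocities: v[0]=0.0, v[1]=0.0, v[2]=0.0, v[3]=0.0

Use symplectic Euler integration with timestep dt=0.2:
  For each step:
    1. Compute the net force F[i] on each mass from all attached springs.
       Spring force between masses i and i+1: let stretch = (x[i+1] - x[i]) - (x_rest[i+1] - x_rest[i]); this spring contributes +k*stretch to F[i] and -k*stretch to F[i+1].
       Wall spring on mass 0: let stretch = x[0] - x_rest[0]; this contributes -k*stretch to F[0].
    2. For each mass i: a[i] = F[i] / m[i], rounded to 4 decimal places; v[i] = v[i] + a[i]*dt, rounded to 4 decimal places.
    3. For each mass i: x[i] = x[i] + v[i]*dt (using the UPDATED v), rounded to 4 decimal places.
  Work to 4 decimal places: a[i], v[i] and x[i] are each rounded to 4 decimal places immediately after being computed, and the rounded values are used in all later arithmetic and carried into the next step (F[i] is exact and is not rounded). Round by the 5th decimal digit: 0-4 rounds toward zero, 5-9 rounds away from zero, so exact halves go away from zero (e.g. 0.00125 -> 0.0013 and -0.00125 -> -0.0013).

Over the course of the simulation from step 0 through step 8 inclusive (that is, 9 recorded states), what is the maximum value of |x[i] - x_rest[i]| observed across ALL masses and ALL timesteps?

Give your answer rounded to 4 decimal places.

Answer: 2.6832

Derivation:
Step 0: x=[1.0000 8.0000 11.0000 14.0000] v=[0.0000 0.0000 0.0000 0.0000]
Step 1: x=[1.9600 7.3600 11.0000 14.0000] v=[4.8000 -3.2000 0.0000 0.0000]
Step 2: x=[3.4704 6.4384 10.8976 14.0000] v=[7.5520 -4.6080 -0.5120 0.0000]
Step 3: x=[4.9004 5.7554 10.5781 13.9836] v=[7.1501 -3.4150 -1.5974 -0.0819]
Step 4: x=[5.6832 5.7072 10.0319 13.9023] v=[3.9138 -0.2408 -2.7312 -0.4063]
Step 5: x=[5.5605 6.3472 9.4130 13.6818] v=[-0.6136 3.1998 -3.0946 -1.1026]
Step 6: x=[4.6740 7.3518 8.9866 13.2583] v=[-4.4326 5.0231 -2.1322 -2.1176]
Step 7: x=[3.4681 8.1895 8.9821 12.6313] v=[-6.0296 4.1887 -0.0227 -3.1350]
Step 8: x=[2.4627 8.3986 9.4346 11.9004] v=[-5.0270 1.0457 2.2626 -3.6544]
Max displacement = 2.6832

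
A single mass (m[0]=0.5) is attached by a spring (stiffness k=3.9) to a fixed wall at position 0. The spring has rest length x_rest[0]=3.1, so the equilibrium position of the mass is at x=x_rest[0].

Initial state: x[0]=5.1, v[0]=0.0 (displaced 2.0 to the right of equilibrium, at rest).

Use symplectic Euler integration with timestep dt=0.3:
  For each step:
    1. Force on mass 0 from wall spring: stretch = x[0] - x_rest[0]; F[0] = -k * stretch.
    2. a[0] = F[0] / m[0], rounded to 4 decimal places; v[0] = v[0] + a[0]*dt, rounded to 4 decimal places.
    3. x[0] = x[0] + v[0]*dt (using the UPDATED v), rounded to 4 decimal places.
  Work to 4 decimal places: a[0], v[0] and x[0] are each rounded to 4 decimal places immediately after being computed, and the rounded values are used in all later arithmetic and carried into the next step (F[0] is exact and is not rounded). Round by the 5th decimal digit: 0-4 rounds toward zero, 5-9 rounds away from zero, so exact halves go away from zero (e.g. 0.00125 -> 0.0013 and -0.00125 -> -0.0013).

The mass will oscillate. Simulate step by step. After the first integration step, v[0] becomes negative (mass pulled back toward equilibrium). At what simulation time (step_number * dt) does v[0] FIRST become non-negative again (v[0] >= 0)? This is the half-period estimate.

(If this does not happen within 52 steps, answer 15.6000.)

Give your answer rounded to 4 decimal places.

Step 0: x=[5.1000] v=[0.0000]
Step 1: x=[3.6960] v=[-4.6800]
Step 2: x=[1.8736] v=[-6.0746]
Step 3: x=[0.9122] v=[-3.2048]
Step 4: x=[1.4866] v=[1.9146]
First v>=0 after going negative at step 4, time=1.2000

Answer: 1.2000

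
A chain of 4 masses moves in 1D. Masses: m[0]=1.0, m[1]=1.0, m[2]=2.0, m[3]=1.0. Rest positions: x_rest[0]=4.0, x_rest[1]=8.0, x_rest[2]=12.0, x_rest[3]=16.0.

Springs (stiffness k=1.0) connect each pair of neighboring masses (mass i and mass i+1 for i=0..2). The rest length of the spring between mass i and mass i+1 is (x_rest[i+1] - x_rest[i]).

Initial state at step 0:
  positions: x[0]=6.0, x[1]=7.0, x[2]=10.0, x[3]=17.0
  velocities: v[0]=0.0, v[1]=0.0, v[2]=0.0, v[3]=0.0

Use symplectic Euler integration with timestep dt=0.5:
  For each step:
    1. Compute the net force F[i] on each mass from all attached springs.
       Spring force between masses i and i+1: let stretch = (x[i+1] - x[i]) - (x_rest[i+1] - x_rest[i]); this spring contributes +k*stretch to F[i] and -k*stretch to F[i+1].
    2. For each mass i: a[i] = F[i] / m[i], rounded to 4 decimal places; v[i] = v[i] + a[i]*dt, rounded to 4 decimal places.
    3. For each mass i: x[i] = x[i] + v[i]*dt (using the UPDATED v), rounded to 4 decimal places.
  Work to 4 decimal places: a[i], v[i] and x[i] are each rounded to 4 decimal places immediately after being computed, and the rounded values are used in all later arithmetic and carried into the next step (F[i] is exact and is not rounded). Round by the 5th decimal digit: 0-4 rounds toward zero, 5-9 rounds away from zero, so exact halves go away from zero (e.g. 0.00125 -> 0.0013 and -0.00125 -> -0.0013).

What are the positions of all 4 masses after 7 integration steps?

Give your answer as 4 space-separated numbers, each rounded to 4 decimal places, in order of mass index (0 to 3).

Step 0: x=[6.0000 7.0000 10.0000 17.0000] v=[0.0000 0.0000 0.0000 0.0000]
Step 1: x=[5.2500 7.5000 10.5000 16.2500] v=[-1.5000 1.0000 1.0000 -1.5000]
Step 2: x=[4.0625 8.1875 11.3438 15.0625] v=[-2.3750 1.3750 1.6875 -2.3750]
Step 3: x=[2.9063 8.6329 12.2579 13.9453] v=[-2.3125 0.8907 1.8281 -2.2344]
Step 4: x=[2.1817 8.5529 12.9298 13.4063] v=[-1.4492 -0.1601 1.3437 -1.0781]
Step 5: x=[2.0499 7.9743 13.1141 13.7482] v=[-0.2636 -1.1573 0.3686 0.6837]
Step 6: x=[2.3992 7.1995 12.7352 14.9316] v=[0.6986 -1.5496 -0.7579 2.3667]
Step 7: x=[2.9486 6.6086 11.9388 16.5659] v=[1.0988 -1.1819 -1.5928 3.2685]

Answer: 2.9486 6.6086 11.9388 16.5659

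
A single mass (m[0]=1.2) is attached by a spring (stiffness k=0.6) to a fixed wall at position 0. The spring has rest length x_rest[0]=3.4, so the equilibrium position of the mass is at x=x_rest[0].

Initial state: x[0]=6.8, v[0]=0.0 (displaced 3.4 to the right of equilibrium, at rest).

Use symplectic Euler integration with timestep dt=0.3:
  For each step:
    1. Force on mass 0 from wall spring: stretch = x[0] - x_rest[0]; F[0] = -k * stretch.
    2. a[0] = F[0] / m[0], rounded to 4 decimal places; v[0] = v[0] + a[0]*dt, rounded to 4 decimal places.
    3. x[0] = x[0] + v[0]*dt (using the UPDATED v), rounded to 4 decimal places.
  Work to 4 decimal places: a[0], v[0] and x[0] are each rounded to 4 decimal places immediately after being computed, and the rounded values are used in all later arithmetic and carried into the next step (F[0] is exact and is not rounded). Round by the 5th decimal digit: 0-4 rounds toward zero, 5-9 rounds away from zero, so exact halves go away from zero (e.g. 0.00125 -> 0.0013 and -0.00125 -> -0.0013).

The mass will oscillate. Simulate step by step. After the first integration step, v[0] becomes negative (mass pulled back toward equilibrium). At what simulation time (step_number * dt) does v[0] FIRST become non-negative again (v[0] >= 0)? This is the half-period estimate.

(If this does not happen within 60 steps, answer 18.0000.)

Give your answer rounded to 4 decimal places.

Step 0: x=[6.8000] v=[0.0000]
Step 1: x=[6.6470] v=[-0.5100]
Step 2: x=[6.3479] v=[-0.9971]
Step 3: x=[5.9161] v=[-1.4393]
Step 4: x=[5.3711] v=[-1.8167]
Step 5: x=[4.7374] v=[-2.1124]
Step 6: x=[4.0435] v=[-2.3130]
Step 7: x=[3.3207] v=[-2.4095]
Step 8: x=[2.6014] v=[-2.3976]
Step 9: x=[1.9181] v=[-2.2778]
Step 10: x=[1.3015] v=[-2.0555]
Step 11: x=[0.7793] v=[-1.7407]
Step 12: x=[0.3750] v=[-1.3476]
Step 13: x=[0.1068] v=[-0.8939]
Step 14: x=[-0.0132] v=[-0.3999]
Step 15: x=[0.0204] v=[0.1121]
First v>=0 after going negative at step 15, time=4.5000

Answer: 4.5000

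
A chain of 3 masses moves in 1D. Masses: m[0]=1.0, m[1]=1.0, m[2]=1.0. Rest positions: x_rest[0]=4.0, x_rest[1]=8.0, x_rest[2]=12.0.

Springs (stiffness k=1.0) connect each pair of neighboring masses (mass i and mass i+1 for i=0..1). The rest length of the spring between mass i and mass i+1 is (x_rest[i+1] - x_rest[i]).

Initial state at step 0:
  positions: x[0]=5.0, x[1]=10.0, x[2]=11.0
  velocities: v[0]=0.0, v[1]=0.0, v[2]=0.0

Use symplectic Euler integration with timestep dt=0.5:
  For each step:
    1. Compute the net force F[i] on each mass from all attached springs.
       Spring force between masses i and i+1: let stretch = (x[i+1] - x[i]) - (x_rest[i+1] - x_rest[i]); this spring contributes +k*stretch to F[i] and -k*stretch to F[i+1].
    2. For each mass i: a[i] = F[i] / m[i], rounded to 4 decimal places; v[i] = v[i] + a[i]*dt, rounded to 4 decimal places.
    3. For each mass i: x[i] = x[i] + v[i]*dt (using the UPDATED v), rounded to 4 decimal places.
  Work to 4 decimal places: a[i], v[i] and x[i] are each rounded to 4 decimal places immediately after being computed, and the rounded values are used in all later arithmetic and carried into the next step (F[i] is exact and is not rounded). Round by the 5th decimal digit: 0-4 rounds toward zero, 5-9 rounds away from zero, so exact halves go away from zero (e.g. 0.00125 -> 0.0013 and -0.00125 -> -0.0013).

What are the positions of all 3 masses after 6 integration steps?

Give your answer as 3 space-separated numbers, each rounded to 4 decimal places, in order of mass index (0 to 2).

Answer: 2.9822 9.9914 13.0267

Derivation:
Step 0: x=[5.0000 10.0000 11.0000] v=[0.0000 0.0000 0.0000]
Step 1: x=[5.2500 9.0000 11.7500] v=[0.5000 -2.0000 1.5000]
Step 2: x=[5.4375 7.7500 12.8125] v=[0.3750 -2.5000 2.1250]
Step 3: x=[5.2031 7.1875 13.6094] v=[-0.4688 -1.1250 1.5938]
Step 4: x=[4.4648 7.7344 13.8009] v=[-1.4766 1.0938 0.3829]
Step 5: x=[3.5439 8.9806 13.4757] v=[-1.8418 2.4923 -0.6504]
Step 6: x=[2.9822 9.9914 13.0267] v=[-1.1235 2.0215 -0.8980]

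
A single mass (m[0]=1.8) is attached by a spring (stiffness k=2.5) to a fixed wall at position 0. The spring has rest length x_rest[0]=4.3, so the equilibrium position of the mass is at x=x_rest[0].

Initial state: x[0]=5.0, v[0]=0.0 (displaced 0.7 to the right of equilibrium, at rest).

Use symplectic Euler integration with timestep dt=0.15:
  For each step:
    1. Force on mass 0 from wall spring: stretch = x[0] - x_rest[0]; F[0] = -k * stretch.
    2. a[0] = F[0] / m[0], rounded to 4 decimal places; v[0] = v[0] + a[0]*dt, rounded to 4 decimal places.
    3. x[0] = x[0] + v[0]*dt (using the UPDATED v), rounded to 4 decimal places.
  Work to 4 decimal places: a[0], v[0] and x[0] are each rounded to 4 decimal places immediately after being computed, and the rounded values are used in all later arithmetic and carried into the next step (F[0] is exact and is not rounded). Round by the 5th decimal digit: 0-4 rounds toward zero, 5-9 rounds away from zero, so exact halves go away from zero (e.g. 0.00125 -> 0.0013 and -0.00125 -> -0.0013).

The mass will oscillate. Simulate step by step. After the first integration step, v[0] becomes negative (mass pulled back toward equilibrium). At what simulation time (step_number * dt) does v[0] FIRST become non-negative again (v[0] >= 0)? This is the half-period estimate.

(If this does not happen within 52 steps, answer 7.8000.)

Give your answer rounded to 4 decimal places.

Answer: 2.7000

Derivation:
Step 0: x=[5.0000] v=[0.0000]
Step 1: x=[4.9781] v=[-0.1458]
Step 2: x=[4.9350] v=[-0.2871]
Step 3: x=[4.8721] v=[-0.4194]
Step 4: x=[4.7913] v=[-0.5386]
Step 5: x=[4.6952] v=[-0.6410]
Step 6: x=[4.5867] v=[-0.7233]
Step 7: x=[4.4693] v=[-0.7830]
Step 8: x=[4.3466] v=[-0.8183]
Step 9: x=[4.2224] v=[-0.8280]
Step 10: x=[4.1006] v=[-0.8118]
Step 11: x=[3.9851] v=[-0.7703]
Step 12: x=[3.8794] v=[-0.7047]
Step 13: x=[3.7868] v=[-0.6171]
Step 14: x=[3.7103] v=[-0.5102]
Step 15: x=[3.6522] v=[-0.3874]
Step 16: x=[3.6143] v=[-0.2524]
Step 17: x=[3.5979] v=[-0.1095]
Step 18: x=[3.6034] v=[0.0368]
First v>=0 after going negative at step 18, time=2.7000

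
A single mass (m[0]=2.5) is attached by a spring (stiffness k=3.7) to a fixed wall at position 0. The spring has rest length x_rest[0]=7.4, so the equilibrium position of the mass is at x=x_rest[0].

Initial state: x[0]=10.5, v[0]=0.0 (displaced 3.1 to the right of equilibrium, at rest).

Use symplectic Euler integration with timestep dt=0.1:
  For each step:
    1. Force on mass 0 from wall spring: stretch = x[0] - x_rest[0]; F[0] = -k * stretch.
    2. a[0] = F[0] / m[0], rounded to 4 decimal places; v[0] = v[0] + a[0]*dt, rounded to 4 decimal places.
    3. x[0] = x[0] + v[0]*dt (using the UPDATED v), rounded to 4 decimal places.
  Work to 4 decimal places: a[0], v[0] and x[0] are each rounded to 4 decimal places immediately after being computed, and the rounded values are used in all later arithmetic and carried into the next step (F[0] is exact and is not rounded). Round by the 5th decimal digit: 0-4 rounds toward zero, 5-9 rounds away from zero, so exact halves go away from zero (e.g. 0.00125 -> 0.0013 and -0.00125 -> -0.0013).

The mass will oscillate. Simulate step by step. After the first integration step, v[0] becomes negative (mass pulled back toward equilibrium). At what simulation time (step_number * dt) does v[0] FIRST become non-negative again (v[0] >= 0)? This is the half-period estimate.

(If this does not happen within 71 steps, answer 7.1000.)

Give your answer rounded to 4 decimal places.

Step 0: x=[10.5000] v=[0.0000]
Step 1: x=[10.4541] v=[-0.4588]
Step 2: x=[10.3630] v=[-0.9108]
Step 3: x=[10.2281] v=[-1.3493]
Step 4: x=[10.0513] v=[-1.7679]
Step 5: x=[9.8353] v=[-2.1603]
Step 6: x=[9.5832] v=[-2.5207]
Step 7: x=[9.2988] v=[-2.8438]
Step 8: x=[8.9863] v=[-3.1248]
Step 9: x=[8.6503] v=[-3.3596]
Step 10: x=[8.2958] v=[-3.5446]
Step 11: x=[7.9281] v=[-3.6772]
Step 12: x=[7.5526] v=[-3.7554]
Step 13: x=[7.1748] v=[-3.7780]
Step 14: x=[6.8003] v=[-3.7447]
Step 15: x=[6.4347] v=[-3.6559]
Step 16: x=[6.0834] v=[-3.5130]
Step 17: x=[5.7516] v=[-3.3181]
Step 18: x=[5.4442] v=[-3.0741]
Step 19: x=[5.1657] v=[-2.7846]
Step 20: x=[4.9203] v=[-2.4539]
Step 21: x=[4.7116] v=[-2.0869]
Step 22: x=[4.5427] v=[-1.6890]
Step 23: x=[4.4161] v=[-1.2661]
Step 24: x=[4.3337] v=[-0.8245]
Step 25: x=[4.2966] v=[-0.3707]
Step 26: x=[4.3055] v=[0.0886]
First v>=0 after going negative at step 26, time=2.6000

Answer: 2.6000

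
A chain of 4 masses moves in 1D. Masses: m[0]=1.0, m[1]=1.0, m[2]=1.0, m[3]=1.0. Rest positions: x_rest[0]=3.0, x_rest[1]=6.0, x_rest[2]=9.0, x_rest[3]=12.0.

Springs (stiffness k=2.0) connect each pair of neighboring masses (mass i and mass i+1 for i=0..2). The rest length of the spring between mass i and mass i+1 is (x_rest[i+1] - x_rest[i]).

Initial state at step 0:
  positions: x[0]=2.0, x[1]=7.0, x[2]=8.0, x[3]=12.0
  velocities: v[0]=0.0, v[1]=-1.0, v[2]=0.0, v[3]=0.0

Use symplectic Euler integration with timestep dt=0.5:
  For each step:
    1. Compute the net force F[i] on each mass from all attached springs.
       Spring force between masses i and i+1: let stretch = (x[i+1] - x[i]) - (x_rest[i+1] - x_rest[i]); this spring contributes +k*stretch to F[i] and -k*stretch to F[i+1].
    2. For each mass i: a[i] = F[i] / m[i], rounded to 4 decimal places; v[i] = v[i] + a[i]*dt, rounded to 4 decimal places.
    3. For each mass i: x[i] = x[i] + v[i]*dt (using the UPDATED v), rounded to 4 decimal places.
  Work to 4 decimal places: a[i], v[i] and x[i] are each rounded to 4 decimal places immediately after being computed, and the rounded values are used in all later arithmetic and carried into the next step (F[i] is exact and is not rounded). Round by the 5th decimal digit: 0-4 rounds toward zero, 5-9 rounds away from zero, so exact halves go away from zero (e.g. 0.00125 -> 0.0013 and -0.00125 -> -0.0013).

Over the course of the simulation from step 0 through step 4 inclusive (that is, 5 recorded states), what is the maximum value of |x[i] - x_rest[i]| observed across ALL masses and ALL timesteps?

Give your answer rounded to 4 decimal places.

Answer: 2.2500

Derivation:
Step 0: x=[2.0000 7.0000 8.0000 12.0000] v=[0.0000 -1.0000 0.0000 0.0000]
Step 1: x=[3.0000 4.5000 9.5000 11.5000] v=[2.0000 -5.0000 3.0000 -1.0000]
Step 2: x=[3.2500 3.7500 9.5000 11.5000] v=[0.5000 -1.5000 0.0000 0.0000]
Step 3: x=[2.2500 5.6250 7.6250 12.0000] v=[-2.0000 3.7500 -3.7500 1.0000]
Step 4: x=[1.4375 6.8125 6.9375 11.8125] v=[-1.6250 2.3750 -1.3750 -0.3750]
Max displacement = 2.2500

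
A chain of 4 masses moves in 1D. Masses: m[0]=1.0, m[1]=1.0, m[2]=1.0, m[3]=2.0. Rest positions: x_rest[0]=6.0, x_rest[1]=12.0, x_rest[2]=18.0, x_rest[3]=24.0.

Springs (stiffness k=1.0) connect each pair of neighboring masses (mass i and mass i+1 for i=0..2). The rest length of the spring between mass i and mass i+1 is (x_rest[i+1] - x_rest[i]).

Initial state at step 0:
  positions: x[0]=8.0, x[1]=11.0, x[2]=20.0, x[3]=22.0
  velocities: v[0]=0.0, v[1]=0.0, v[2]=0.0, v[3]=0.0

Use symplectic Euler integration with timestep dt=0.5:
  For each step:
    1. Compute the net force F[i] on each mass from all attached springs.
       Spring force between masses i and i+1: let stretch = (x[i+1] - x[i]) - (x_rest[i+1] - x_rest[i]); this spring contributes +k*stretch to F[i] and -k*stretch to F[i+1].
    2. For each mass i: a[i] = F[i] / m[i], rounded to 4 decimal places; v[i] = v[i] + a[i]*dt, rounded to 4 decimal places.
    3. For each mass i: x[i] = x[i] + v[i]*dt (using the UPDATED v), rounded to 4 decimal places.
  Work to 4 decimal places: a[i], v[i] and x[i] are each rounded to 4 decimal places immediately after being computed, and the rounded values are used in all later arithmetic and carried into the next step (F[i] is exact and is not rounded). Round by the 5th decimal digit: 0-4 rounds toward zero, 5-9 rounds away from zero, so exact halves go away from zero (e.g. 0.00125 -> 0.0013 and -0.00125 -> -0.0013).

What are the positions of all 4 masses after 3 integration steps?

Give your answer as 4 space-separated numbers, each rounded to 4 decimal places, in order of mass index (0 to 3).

Answer: 5.8281 14.2969 15.2735 23.8009

Derivation:
Step 0: x=[8.0000 11.0000 20.0000 22.0000] v=[0.0000 0.0000 0.0000 0.0000]
Step 1: x=[7.2500 12.5000 18.2500 22.5000] v=[-1.5000 3.0000 -3.5000 1.0000]
Step 2: x=[6.3125 14.1250 16.1250 23.2188] v=[-1.8750 3.2500 -4.2500 1.4375]
Step 3: x=[5.8281 14.2969 15.2735 23.8009] v=[-0.9688 0.3438 -1.7031 1.1641]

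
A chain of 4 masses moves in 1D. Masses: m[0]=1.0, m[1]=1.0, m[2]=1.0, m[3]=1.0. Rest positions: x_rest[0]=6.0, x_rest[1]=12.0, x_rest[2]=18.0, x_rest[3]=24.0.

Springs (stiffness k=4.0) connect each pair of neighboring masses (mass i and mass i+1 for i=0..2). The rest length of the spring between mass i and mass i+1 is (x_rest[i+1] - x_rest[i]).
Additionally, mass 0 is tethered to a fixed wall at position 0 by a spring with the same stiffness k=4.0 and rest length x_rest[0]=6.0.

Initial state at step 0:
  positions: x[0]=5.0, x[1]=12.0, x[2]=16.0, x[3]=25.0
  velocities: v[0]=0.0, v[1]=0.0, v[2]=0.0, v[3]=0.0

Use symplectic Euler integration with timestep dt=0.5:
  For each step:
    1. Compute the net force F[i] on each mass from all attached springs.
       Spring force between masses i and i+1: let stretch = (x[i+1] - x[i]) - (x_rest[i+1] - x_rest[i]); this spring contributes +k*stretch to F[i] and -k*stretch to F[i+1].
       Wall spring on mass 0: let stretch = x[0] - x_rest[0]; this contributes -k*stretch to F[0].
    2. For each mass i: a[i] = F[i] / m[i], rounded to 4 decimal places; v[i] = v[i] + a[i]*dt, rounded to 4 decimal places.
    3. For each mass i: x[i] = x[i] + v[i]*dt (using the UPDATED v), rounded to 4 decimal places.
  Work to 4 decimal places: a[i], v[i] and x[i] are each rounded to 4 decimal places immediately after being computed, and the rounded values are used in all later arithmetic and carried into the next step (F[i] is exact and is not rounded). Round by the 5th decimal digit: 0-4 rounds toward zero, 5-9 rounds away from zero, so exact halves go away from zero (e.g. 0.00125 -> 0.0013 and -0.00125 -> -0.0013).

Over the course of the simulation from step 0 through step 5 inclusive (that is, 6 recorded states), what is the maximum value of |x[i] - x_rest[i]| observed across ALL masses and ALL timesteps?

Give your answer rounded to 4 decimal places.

Step 0: x=[5.0000 12.0000 16.0000 25.0000] v=[0.0000 0.0000 0.0000 0.0000]
Step 1: x=[7.0000 9.0000 21.0000 22.0000] v=[4.0000 -6.0000 10.0000 -6.0000]
Step 2: x=[4.0000 16.0000 15.0000 24.0000] v=[-6.0000 14.0000 -12.0000 4.0000]
Step 3: x=[9.0000 10.0000 19.0000 23.0000] v=[10.0000 -12.0000 8.0000 -2.0000]
Step 4: x=[6.0000 12.0000 18.0000 24.0000] v=[-6.0000 4.0000 -2.0000 2.0000]
Step 5: x=[3.0000 14.0000 17.0000 25.0000] v=[-6.0000 4.0000 -2.0000 2.0000]
Max displacement = 4.0000

Answer: 4.0000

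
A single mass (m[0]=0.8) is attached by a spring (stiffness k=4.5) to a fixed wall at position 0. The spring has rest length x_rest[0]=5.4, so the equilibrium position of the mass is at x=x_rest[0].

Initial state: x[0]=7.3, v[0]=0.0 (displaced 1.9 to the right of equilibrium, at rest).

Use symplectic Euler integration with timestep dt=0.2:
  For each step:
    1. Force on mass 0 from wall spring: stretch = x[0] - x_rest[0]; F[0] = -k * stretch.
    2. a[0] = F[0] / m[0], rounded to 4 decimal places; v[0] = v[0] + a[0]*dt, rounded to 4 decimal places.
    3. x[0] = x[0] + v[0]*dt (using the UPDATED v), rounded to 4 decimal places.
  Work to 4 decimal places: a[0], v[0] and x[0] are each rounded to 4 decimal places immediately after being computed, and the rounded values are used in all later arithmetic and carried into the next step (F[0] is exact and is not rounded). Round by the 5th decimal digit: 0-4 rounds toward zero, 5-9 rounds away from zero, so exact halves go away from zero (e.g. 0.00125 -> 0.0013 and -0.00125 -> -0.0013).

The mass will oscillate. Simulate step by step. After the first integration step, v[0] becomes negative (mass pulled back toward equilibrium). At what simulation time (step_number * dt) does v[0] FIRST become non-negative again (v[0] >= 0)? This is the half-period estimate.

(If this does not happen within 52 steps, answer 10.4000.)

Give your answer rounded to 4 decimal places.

Step 0: x=[7.3000] v=[0.0000]
Step 1: x=[6.8725] v=[-2.1375]
Step 2: x=[6.1137] v=[-3.7941]
Step 3: x=[5.1943] v=[-4.5970]
Step 4: x=[4.3212] v=[-4.3656]
Step 5: x=[3.6908] v=[-3.1519]
Step 6: x=[3.4450] v=[-1.2290]
Step 7: x=[3.6391] v=[0.9704]
First v>=0 after going negative at step 7, time=1.4000

Answer: 1.4000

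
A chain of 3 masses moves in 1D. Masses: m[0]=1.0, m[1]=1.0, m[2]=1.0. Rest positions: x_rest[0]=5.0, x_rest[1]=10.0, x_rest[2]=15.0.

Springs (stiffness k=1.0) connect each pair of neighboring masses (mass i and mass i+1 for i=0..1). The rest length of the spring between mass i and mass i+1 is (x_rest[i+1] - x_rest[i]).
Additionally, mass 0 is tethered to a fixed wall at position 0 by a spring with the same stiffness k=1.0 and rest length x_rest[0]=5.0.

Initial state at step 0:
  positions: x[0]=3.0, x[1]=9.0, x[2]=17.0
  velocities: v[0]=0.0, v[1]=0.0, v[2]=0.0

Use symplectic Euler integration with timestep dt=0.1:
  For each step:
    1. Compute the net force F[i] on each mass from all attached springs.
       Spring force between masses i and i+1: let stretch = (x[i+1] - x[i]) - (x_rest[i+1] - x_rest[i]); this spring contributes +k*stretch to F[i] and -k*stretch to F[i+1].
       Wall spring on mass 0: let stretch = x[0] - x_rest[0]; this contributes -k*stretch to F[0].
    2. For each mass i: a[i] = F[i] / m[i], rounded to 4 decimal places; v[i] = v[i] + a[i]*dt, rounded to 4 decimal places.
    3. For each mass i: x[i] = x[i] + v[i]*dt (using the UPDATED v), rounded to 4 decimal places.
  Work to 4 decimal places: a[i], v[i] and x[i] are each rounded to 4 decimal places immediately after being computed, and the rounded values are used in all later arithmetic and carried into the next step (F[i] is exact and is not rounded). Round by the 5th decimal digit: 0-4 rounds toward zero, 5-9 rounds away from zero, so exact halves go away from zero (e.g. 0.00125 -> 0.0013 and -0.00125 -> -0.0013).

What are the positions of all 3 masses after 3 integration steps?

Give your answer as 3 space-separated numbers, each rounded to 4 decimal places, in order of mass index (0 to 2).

Step 0: x=[3.0000 9.0000 17.0000] v=[0.0000 0.0000 0.0000]
Step 1: x=[3.0300 9.0200 16.9700] v=[0.3000 0.2000 -0.3000]
Step 2: x=[3.0896 9.0596 16.9105] v=[0.5960 0.3960 -0.5950]
Step 3: x=[3.1780 9.1180 16.8225] v=[0.8840 0.5841 -0.8801]

Answer: 3.1780 9.1180 16.8225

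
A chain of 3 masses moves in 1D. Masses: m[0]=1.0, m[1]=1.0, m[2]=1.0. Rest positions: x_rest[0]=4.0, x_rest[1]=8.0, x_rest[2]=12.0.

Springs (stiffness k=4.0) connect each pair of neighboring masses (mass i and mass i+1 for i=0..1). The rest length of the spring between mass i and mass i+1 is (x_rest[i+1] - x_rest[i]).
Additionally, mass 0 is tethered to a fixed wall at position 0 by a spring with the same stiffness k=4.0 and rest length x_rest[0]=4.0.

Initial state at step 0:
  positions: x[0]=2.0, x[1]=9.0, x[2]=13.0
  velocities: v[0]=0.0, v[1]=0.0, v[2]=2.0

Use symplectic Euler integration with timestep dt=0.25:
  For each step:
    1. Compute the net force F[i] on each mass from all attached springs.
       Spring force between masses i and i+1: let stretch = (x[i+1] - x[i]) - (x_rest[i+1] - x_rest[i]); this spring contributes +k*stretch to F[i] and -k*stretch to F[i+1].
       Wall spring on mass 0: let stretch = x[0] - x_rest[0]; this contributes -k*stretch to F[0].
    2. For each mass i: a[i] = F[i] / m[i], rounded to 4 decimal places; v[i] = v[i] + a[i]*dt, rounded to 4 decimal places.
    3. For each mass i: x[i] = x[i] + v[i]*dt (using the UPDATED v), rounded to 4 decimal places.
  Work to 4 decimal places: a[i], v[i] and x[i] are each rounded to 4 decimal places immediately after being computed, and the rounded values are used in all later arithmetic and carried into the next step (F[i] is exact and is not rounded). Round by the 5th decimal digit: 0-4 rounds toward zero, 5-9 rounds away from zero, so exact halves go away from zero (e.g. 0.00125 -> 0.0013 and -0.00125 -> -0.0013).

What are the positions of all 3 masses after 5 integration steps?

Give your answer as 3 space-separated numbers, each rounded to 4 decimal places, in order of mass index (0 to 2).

Step 0: x=[2.0000 9.0000 13.0000] v=[0.0000 0.0000 2.0000]
Step 1: x=[3.2500 8.2500 13.5000] v=[5.0000 -3.0000 2.0000]
Step 2: x=[4.9375 7.5625 13.6875] v=[6.7500 -2.7500 0.7500]
Step 3: x=[6.0469 7.7500 13.3438] v=[4.4375 0.7500 -1.3750]
Step 4: x=[6.0703 8.9102 12.6016] v=[0.0937 4.6407 -2.9688]
Step 5: x=[5.2861 10.2833 11.9366] v=[-3.1367 5.4922 -2.6602]

Answer: 5.2861 10.2833 11.9366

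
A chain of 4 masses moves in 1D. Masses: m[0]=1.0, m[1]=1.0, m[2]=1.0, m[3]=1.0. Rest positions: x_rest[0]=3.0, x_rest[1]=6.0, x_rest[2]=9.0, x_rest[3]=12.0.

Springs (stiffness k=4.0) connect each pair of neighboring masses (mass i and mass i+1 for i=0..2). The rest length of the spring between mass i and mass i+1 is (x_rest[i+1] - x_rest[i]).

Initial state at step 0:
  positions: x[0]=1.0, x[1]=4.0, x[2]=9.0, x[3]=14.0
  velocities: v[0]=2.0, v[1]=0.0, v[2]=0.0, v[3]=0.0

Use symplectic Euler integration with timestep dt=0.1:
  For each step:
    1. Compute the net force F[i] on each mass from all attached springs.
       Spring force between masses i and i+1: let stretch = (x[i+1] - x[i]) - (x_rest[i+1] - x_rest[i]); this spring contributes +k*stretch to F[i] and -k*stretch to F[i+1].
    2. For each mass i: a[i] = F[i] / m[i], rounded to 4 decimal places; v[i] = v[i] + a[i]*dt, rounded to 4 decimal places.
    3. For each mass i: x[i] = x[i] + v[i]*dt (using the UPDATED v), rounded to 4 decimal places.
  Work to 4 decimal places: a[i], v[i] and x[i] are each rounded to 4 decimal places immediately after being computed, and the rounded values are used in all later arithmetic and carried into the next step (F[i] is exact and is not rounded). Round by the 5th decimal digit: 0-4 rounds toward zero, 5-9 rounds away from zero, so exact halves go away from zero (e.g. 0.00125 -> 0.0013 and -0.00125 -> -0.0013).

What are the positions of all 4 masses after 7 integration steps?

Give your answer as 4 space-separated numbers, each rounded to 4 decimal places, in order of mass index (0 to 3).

Step 0: x=[1.0000 4.0000 9.0000 14.0000] v=[2.0000 0.0000 0.0000 0.0000]
Step 1: x=[1.2000 4.0800 9.0000 13.9200] v=[2.0000 0.8000 0.0000 -0.8000]
Step 2: x=[1.3952 4.2416 9.0000 13.7632] v=[1.9520 1.6160 0.0000 -1.5680]
Step 3: x=[1.5843 4.4797 9.0002 13.5359] v=[1.8906 2.3808 0.0019 -2.2733]
Step 4: x=[1.7692 4.7828 9.0010 13.2471] v=[1.8488 3.0308 0.0080 -2.8876]
Step 5: x=[1.9546 5.1341 9.0029 12.9085] v=[1.8542 3.5126 0.0192 -3.3860]
Step 6: x=[2.1472 5.5129 9.0063 12.5337] v=[1.9260 3.7883 0.0339 -3.7482]
Step 7: x=[2.3544 5.8968 9.0111 12.1378] v=[2.0723 3.8394 0.0475 -3.9592]

Answer: 2.3544 5.8968 9.0111 12.1378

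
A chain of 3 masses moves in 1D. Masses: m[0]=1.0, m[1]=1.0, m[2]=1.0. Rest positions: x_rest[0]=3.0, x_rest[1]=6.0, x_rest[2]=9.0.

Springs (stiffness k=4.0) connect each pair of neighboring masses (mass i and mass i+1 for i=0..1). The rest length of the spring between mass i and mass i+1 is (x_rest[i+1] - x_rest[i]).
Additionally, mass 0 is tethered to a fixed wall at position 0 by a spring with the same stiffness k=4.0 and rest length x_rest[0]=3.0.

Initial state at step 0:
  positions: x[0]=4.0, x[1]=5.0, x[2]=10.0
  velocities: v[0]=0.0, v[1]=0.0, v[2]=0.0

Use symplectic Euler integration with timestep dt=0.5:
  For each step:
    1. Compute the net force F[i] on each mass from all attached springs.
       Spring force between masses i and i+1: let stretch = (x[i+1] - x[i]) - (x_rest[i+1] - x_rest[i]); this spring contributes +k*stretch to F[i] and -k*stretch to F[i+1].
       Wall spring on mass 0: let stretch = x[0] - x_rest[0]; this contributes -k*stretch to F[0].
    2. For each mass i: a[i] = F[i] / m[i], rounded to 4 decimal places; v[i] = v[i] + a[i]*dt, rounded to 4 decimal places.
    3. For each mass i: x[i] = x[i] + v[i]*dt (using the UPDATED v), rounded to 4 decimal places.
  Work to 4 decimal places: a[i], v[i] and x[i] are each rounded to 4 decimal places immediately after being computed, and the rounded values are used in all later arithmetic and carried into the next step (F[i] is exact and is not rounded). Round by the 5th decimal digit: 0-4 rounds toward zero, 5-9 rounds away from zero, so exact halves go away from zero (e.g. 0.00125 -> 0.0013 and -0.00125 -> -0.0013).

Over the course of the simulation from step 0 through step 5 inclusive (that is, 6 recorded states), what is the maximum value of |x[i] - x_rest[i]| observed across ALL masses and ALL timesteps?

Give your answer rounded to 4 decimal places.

Step 0: x=[4.0000 5.0000 10.0000] v=[0.0000 0.0000 0.0000]
Step 1: x=[1.0000 9.0000 8.0000] v=[-6.0000 8.0000 -4.0000]
Step 2: x=[5.0000 4.0000 10.0000] v=[8.0000 -10.0000 4.0000]
Step 3: x=[3.0000 6.0000 9.0000] v=[-4.0000 4.0000 -2.0000]
Step 4: x=[1.0000 8.0000 8.0000] v=[-4.0000 4.0000 -2.0000]
Step 5: x=[5.0000 3.0000 10.0000] v=[8.0000 -10.0000 4.0000]
Max displacement = 3.0000

Answer: 3.0000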